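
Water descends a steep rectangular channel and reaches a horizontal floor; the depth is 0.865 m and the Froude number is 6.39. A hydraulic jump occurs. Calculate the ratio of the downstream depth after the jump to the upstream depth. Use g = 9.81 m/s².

y₂/y₁ = 8.55

Fr₁ = 6.39 (given).
Conjugate-depth relation: y₂/y₁ = ½[√(1 + 8Fr₁²) − 1] = ½[√327.7 − 1] = 8.55.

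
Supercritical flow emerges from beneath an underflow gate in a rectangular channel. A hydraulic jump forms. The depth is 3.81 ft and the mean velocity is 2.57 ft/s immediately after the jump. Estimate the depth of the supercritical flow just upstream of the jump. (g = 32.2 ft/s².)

Fr₂ = V₂/√(g·y₂) = 2.57/√(32.2×3.81) = 0.232.
The Bélanger relation is symmetric: y₁/y₂ = ½[√(1 + 8Fr₂²) − 1] = ½[√1.431 − 1] = 0.0981.
y₁ = 0.0981 × 3.81 = 0.374 ft.

y₁ = 0.374 ft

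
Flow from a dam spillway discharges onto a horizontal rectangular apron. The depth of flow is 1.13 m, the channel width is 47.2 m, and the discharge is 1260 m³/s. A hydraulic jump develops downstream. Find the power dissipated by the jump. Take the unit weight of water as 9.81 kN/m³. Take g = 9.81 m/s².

P = 228358 kW

q = Q/b = 1260/47.2 = 26.7 m²/s; V₁ = q/y₁ = 23.6 m/s. Fr₁ = V₁/√(g·y₁) = 7.10.
From the momentum equation for a rectangular channel, y₂/y₁ = ½[√(1 + 8Fr₁²) − 1] = ½[√403.8 − 1] = 9.55.
y₂ = 9.55 × 1.13 = 10.8 m.
V₂ = q/y₂ = 26.7/10.8 = 2.47 m/s. E₁ = y₁ + V₁²/2g = 29.6 m; E₂ = y₂ + V₂²/2g = 11.1 m. ΔE = E₁ − E₂ = 18.5 m.
P = γ·Q·ΔE = 9.81 × 1260 × 18.5 = 228358 kW.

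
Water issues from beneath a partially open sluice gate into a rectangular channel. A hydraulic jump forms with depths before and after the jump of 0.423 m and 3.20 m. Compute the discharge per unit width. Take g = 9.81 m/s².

q = 4.90 m²/s

For a rectangular channel the momentum equation gives q² = ½·g·y₁·y₂·(y₁ + y₂) = ½×9.81×0.423×3.20×3.62 = 24.1.
q = √24.1 = 4.90 m²/s.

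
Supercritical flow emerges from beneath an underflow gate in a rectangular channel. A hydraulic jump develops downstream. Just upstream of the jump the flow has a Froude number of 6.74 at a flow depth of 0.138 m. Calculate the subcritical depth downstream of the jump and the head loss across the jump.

y₂ = 1.25 m; ΔE = 1.99 m

Fr₁ = 6.74 (given).
Bélanger equation: y₂/y₁ = ½[√(1 + 8Fr₁²) − 1] = ½[√364.4 − 1] = 9.04.
y₂ = 9.04 × 0.138 = 1.25 m.
Head loss: ΔE = (y₂ − y₁)³/(4y₁y₂) = (1.25 − 0.138)³/(4×0.138×1.25) = 1.37/0.689 = 1.99 m.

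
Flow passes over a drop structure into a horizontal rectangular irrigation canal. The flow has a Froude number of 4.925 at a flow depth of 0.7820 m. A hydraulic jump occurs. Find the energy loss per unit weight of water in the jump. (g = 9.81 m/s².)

Fr₁ = 4.925 (given).
Sequent-depth ratio: y₂/y₁ = ½[√(1 + 8Fr₁²) − 1] = ½[√195.04 − 1] = 6.483.
y₂ = 6.483 × 0.7820 = 5.070 m.
V₁ = Fr₁·√(g·y₁) = 4.925×√(9.81×0.7820) = 13.64 m/s; q = V₁·y₁ = 10.67 m²/s. V₂ = q/y₂ = 10.67/5.070 = 2.104 m/s. E₁ = y₁ + V₁²/2g = 10.27 m; E₂ = y₂ + V₂²/2g = 5.295 m. ΔE = E₁ − E₂ = 4.971 m.

ΔE = 4.971 m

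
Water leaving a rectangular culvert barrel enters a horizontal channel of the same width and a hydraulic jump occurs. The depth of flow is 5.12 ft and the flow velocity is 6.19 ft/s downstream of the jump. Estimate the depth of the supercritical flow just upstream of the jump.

Fr₂ = V₂/√(g·y₂) = 6.19/√(32.2×5.12) = 0.482.
Applying the sequent-depth relation in reverse, y₁/y₂ = ½[√(1 + 8Fr₂²) − 1] = ½[√2.859 − 1] = 0.345.
y₁ = 0.345 × 5.12 = 1.77 ft.

y₁ = 1.77 ft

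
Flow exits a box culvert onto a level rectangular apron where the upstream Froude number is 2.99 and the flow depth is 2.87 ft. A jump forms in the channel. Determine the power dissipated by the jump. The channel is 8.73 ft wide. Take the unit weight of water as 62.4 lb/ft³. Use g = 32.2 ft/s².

P = 327 hp

Fr₁ = 2.99 (given).
Conjugate-depth relation: y₂/y₁ = ½[√(1 + 8Fr₁²) − 1] = ½[√72.52 − 1] = 3.76.
y₂ = 3.76 × 2.87 = 10.8 ft.
V₁ = Fr₁·√(g·y₁) = 2.99×√(32.2×2.87) = 28.7 ft/s; q = V₁·y₁ = 82.5 ft²/s. V₂ = q/y₂ = 82.5/10.8 = 7.65 ft/s. E₁ = y₁ + V₁²/2g = 15.7 ft; E₂ = y₂ + V₂²/2g = 11.7 ft. ΔE = E₁ − E₂ = 4.01 ft.
Q = q·b = 82.5 × 8.73 = 720 cfs. P = γ·Q·ΔE/550 = 62.4 × 720 × 4.01 / 550 = 327 hp.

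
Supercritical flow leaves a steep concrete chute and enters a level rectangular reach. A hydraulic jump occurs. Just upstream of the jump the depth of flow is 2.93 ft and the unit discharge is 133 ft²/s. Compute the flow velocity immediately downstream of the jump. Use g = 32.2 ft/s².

V₁ = q/y₁ = 133/2.93 = 45.4 ft/s. Fr₁ = V₁/√(g·y₁) = 45.4/√(32.2×2.93) = 4.67.
Bélanger equation: y₂/y₁ = ½[√(1 + 8Fr₁²) − 1] = ½[√175.7 − 1] = 6.13.
y₂ = 6.13 × 2.93 = 18.0 ft.
V₂ = q/y₂ = 133/18.0 = 7.41 ft/s.

V₂ = 7.41 ft/s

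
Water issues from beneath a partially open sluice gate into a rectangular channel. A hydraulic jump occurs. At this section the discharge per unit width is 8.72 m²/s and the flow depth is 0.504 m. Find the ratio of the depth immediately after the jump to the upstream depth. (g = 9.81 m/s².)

y₂/y₁ = 10.5

V₁ = q/y₁ = 8.72/0.504 = 17.3 m/s. Fr₁ = V₁/√(g·y₁) = 17.3/√(9.81×0.504) = 7.78.
By Bélanger, y₂/y₁ = ½[√(1 + 8Fr₁²) − 1] = ½[√485.4 − 1] = 10.5.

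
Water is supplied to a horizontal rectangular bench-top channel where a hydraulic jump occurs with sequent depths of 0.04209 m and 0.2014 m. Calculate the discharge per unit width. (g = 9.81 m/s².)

For a rectangular channel the momentum equation gives q² = ½·g·y₁·y₂·(y₁ + y₂) = ½×9.81×0.04209×0.2014×0.2435 = 0.01012.
q = √0.01012 = 0.1006 m²/s.

q = 0.1006 m²/s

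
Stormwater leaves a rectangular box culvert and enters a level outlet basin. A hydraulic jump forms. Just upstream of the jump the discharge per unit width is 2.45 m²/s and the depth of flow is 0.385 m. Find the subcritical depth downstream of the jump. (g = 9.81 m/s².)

V₁ = q/y₁ = 2.45/0.385 = 6.36 m/s. Fr₁ = V₁/√(g·y₁) = 6.36/√(9.81×0.385) = 3.27.
Conjugate-depth relation: y₂/y₁ = ½[√(1 + 8Fr₁²) − 1] = ½[√86.78 − 1] = 4.16.
y₂ = 4.16 × 0.385 = 1.60 m.

y₂ = 1.60 m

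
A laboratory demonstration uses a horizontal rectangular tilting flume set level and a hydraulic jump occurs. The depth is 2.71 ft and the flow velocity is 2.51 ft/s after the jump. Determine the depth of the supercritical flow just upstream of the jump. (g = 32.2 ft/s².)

Fr₂ = V₂/√(g·y₂) = 2.51/√(32.2×2.71) = 0.269.
From the momentum equation (using Fr₂), y₁/y₂ = ½[√(1 + 8Fr₂²) − 1] = ½[√1.578 − 1] = 0.128.
y₁ = 0.128 × 2.71 = 0.347 ft.

y₁ = 0.347 ft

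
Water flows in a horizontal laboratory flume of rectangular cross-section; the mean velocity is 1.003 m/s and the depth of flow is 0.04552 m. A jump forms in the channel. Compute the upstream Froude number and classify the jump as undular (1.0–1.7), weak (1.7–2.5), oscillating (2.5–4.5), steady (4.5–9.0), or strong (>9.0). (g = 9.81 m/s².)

Fr₁ = 1.501; undular jump

Fr₁ = V₁/√(g·y₁) = 1.003/√(9.81×0.04552) = 1.501.
Fr₁ = 1.501 lies in the undular range.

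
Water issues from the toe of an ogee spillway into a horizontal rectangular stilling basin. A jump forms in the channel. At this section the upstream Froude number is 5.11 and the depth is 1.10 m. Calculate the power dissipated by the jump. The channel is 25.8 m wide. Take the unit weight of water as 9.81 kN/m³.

Fr₁ = 5.11 (given).
Bélanger equation: y₂/y₁ = ½[√(1 + 8Fr₁²) − 1] = ½[√209.9 − 1] = 6.74.
y₂ = 6.74 × 1.10 = 7.42 m.
V₁ = Fr₁·√(g·y₁) = 5.11×√(9.81×1.10) = 16.8 m/s; q = V₁·y₁ = 18.5 m²/s. V₂ = q/y₂ = 18.5/7.42 = 2.49 m/s. E₁ = y₁ + V₁²/2g = 15.5 m; E₂ = y₂ + V₂²/2g = 7.73 m. ΔE = E₁ − E₂ = 7.73 m.
Q = q·b = 18.5 × 25.8 = 476 m³/s. P = γ·Q·ΔE = 9.81 × 476 × 7.73 = 36114 kW.

P = 36114 kW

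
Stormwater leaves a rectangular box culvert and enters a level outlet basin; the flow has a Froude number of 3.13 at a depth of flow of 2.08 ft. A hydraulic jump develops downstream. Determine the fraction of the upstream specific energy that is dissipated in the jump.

Fr₁ = 3.13 (given).
From the momentum equation for a rectangular channel, y₂/y₁ = ½[√(1 + 8Fr₁²) − 1] = ½[√79.38 − 1] = 3.95.
y₂ = 3.95 × 2.08 = 8.23 ft.
E₁ = y₁(1 + Fr₁²/2) = 2.08×(1 + 3.13²/2) = 12.3 ft. ΔE = (y₂ − y₁)³/(4y₁y₂) = 3.39 ft. ΔE/E₁ = 3.39/12.3 = 0.276.

ΔE/E₁ = 0.276 (27.6%)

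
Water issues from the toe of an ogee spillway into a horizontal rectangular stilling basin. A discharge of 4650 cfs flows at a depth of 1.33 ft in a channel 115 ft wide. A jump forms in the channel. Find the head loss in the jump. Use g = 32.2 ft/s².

q = Q/b = 4650/115 = 40.4 ft²/s; V₁ = q/y₁ = 30.4 ft/s. Fr₁ = V₁/√(g·y₁) = 4.65.
By Bélanger, y₂/y₁ = ½[√(1 + 8Fr₁²) − 1] = ½[√173.7 − 1] = 6.09.
y₂ = 6.09 × 1.33 = 8.10 ft.
V₂ = q/y₂ = 40.4/8.10 = 4.99 ft/s. E₁ = y₁ + V₁²/2g = 15.7 ft; E₂ = y₂ + V₂²/2g = 8.49 ft. ΔE = E₁ − E₂ = 7.20 ft.

ΔE = 7.20 ft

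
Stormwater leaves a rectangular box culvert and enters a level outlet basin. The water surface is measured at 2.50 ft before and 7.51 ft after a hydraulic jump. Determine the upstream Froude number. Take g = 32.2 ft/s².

Fr₁ = 2.45

For a rectangular channel the momentum equation gives q² = ½·g·y₁·y₂·(y₁ + y₂) = ½×32.2×2.50×7.51×10.0 = 3026.
q = √3026 = 55.0 ft²/s.
V₁ = q/y₁ = 22.0 ft/s; Fr₁ = V₁/√(g·y₁) = 2.45.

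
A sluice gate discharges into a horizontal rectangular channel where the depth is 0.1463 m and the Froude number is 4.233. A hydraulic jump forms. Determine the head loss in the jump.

ΔE = 0.6081 m

Fr₁ = 4.233 (given).
Conjugate-depth relation: y₂/y₁ = ½[√(1 + 8Fr₁²) − 1] = ½[√144.35 − 1] = 5.507.
y₂ = 5.507 × 0.1463 = 0.8057 m.
Head loss: ΔE = (y₂ − y₁)³/(4y₁y₂) = (0.8057 − 0.1463)³/(4×0.1463×0.8057) = 0.2867/0.4715 = 0.6081 m.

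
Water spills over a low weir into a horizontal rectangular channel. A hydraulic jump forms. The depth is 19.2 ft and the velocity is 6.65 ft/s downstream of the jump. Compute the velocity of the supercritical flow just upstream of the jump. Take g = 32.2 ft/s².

V₁ = 52.4 ft/s

Fr₂ = V₂/√(g·y₂) = 6.65/√(32.2×19.2) = 0.267.
From the momentum equation (using Fr₂), y₁/y₂ = ½[√(1 + 8Fr₂²) − 1] = ½[√1.572 − 1] = 0.127.
y₁ = 0.127 × 19.2 = 2.44 ft.
V₁ = q/y₁ = 128/2.44 = 52.4 ft/s.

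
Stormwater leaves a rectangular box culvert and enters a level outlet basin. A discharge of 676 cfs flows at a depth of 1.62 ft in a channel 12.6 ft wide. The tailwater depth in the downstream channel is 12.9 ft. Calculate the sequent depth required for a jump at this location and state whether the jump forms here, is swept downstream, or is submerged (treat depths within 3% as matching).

y₂ = 9.73 ft; the jump is submerged

q = Q/b = 676/12.6 = 53.7 ft²/s; V₁ = q/y₁ = 33.1 ft/s. Fr₁ = V₁/√(g·y₁) = 4.59.
Bélanger equation: y₂/y₁ = ½[√(1 + 8Fr₁²) − 1] = ½[√169.2 − 1] = 6.00.
y₂ = 6.00 × 1.62 = 9.73 ft.
Tailwater y_tw = 12.9 ft: y_tw > y₂, so the jump is submerged.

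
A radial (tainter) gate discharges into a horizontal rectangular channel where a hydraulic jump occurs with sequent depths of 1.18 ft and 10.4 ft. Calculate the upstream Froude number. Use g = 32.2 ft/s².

Fr₁ = 6.58

For a rectangular channel the momentum equation gives q² = ½·g·y₁·y₂·(y₁ + y₂) = ½×32.2×1.18×10.4×11.6 = 2288.
q = √2288 = 47.8 ft²/s.
V₁ = q/y₁ = 40.5 ft/s; Fr₁ = V₁/√(g·y₁) = 6.58.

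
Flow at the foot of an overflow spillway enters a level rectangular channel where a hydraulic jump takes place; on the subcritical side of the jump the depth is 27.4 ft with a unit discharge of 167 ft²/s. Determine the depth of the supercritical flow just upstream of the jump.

y₁ = 2.14 ft

V₂ = q/y₂ = 167/27.4 = 6.09 ft/s; Fr₂ = V₂/√(g·y₂) = 0.205.
Since the conjugate-depth ratio holds either way, y₁/y₂ = ½[√(1 + 8Fr₂²) − 1] = ½[√1.337 − 1] = 0.0781.
y₁ = 0.0781 × 27.4 = 2.14 ft.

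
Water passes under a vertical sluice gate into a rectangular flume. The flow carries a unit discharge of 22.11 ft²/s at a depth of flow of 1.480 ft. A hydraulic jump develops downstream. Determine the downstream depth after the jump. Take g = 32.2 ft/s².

V₁ = q/y₁ = 22.11/1.480 = 14.94 ft/s. Fr₁ = V₁/√(g·y₁) = 14.94/√(32.2×1.480) = 2.164.
Sequent-depth ratio: y₂/y₁ = ½[√(1 + 8Fr₁²) − 1] = ½[√38.465 − 1] = 2.601.
y₂ = 2.601 × 1.480 = 3.849 ft.

y₂ = 3.849 ft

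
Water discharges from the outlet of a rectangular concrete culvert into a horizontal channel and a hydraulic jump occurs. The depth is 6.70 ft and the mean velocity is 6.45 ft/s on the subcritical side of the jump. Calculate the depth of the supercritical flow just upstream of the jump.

y₁ = 1.99 ft

Fr₂ = V₂/√(g·y₂) = 6.45/√(32.2×6.70) = 0.439.
Since the conjugate-depth ratio holds either way, y₁/y₂ = ½[√(1 + 8Fr₂²) − 1] = ½[√2.543 − 1] = 0.297.
y₁ = 0.297 × 6.70 = 1.99 ft.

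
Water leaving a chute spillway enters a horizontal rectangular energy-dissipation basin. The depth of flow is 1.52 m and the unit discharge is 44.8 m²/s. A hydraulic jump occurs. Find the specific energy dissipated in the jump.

V₁ = q/y₁ = 44.8/1.52 = 29.5 m/s. Fr₁ = V₁/√(g·y₁) = 29.5/√(9.81×1.52) = 7.63.
By Bélanger, y₂/y₁ = ½[√(1 + 8Fr₁²) − 1] = ½[√467.1 − 1] = 10.3.
y₂ = 10.3 × 1.52 = 15.7 m.
Head loss: ΔE = (y₂ − y₁)³/(4y₁y₂) = (15.7 − 1.52)³/(4×1.52×15.7) = 2830/95.2 = 29.7 m.

ΔE = 29.7 m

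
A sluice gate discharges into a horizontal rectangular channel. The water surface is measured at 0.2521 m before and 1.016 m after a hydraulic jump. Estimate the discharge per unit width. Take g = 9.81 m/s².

For a rectangular channel the momentum equation gives q² = ½·g·y₁·y₂·(y₁ + y₂) = ½×9.81×0.2521×1.016×1.268 = 1.593.
q = √1.593 = 1.262 m²/s.

q = 1.262 m²/s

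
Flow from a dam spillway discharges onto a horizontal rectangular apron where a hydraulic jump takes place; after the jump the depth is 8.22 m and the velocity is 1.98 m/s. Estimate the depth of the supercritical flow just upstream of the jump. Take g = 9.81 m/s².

y₁ = 0.734 m

Fr₂ = V₂/√(g·y₂) = 1.98/√(9.81×8.22) = 0.220.
Since the conjugate-depth ratio holds either way, y₁/y₂ = ½[√(1 + 8Fr₂²) − 1] = ½[√1.389 − 1] = 0.0893.
y₁ = 0.0893 × 8.22 = 0.734 m.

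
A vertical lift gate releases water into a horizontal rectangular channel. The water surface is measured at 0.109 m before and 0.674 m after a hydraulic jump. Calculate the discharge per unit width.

For a rectangular channel the momentum equation gives q² = ½·g·y₁·y₂·(y₁ + y₂) = ½×9.81×0.109×0.674×0.783 = 0.282.
q = √0.282 = 0.531 m²/s.

q = 0.531 m²/s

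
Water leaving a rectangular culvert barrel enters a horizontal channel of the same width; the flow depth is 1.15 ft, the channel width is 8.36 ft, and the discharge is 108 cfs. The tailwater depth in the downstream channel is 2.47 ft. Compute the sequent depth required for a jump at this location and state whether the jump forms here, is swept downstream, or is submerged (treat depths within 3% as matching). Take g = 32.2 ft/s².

q = Q/b = 108/8.36 = 12.9 ft²/s; V₁ = q/y₁ = 11.2 ft/s. Fr₁ = V₁/√(g·y₁) = 1.85.
From the momentum equation for a rectangular channel, y₂/y₁ = ½[√(1 + 8Fr₁²) − 1] = ½[√28.26 − 1] = 2.16.
y₂ = 2.16 × 1.15 = 2.48 ft.
Tailwater y_tw = 2.47 ft: y_tw ≈ y₂, so the jump forms here.

y₂ = 2.48 ft; the jump forms here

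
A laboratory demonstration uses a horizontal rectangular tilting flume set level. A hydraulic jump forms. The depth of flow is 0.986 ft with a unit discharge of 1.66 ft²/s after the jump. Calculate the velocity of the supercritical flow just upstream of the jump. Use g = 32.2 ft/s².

V₁ = 10.9 ft/s

V₂ = q/y₂ = 1.66/0.986 = 1.68 ft/s; Fr₂ = V₂/√(g·y₂) = 0.299.
The Bélanger relation is symmetric: y₁/y₂ = ½[√(1 + 8Fr₂²) − 1] = ½[√1.714 − 1] = 0.155.
y₁ = 0.155 × 0.986 = 0.152 ft.
V₁ = q/y₁ = 1.66/0.152 = 10.9 ft/s.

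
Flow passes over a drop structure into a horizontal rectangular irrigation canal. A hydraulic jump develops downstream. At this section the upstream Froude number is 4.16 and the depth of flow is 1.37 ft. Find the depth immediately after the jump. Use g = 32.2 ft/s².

Fr₁ = 4.16 (given).
Sequent-depth ratio: y₂/y₁ = ½[√(1 + 8Fr₁²) − 1] = ½[√139.4 − 1] = 5.40.
y₂ = 5.40 × 1.37 = 7.40 ft.

y₂ = 7.40 ft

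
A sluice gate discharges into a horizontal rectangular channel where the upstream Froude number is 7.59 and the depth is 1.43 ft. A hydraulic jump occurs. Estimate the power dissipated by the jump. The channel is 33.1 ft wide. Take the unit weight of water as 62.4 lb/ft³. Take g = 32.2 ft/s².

P = 7627 hp

Fr₁ = 7.59 (given).
By Bélanger, y₂/y₁ = ½[√(1 + 8Fr₁²) − 1] = ½[√461.9 − 1] = 10.2.
y₂ = 10.2 × 1.43 = 14.7 ft.
V₁ = Fr₁·√(g·y₁) = 7.59×√(32.2×1.43) = 51.5 ft/s; q = V₁·y₁ = 73.7 ft²/s. V₂ = q/y₂ = 73.7/14.7 = 5.03 ft/s. E₁ = y₁ + V₁²/2g = 42.6 ft; E₂ = y₂ + V₂²/2g = 15.0 ft. ΔE = E₁ − E₂ = 27.6 ft.
Q = q·b = 73.7 × 33.1 = 2438 cfs. P = γ·Q·ΔE/550 = 62.4 × 2438 × 27.6 / 550 = 7627 hp.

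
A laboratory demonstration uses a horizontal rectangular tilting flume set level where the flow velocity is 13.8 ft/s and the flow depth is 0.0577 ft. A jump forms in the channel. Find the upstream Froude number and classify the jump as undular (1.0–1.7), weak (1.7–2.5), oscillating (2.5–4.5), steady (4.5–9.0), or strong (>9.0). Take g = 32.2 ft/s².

Fr₁ = V₁/√(g·y₁) = 13.8/√(32.2×0.0577) = 10.1.
Fr₁ = 10.1 lies in the strong range.

Fr₁ = 10.1; strong jump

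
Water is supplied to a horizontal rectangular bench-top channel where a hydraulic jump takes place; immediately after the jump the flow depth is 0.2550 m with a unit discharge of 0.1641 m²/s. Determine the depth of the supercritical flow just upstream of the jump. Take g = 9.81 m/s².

V₂ = q/y₂ = 0.1641/0.2550 = 0.6435 m/s; Fr₂ = V₂/√(g·y₂) = 0.4069.
Since the conjugate-depth ratio holds either way, y₁/y₂ = ½[√(1 + 8Fr₂²) − 1] = ½[√2.3244 − 1] = 0.2623.
y₁ = 0.2623 × 0.2550 = 0.06689 m.

y₁ = 0.06689 m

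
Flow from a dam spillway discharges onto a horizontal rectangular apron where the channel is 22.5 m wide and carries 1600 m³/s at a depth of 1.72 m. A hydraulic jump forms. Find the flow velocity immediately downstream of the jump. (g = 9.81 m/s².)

V₂ = 3.01 m/s

q = Q/b = 1600/22.5 = 71.1 m²/s; V₁ = q/y₁ = 41.3 m/s. Fr₁ = V₁/√(g·y₁) = 10.1.
By Bélanger, y₂/y₁ = ½[√(1 + 8Fr₁²) − 1] = ½[√811.4 − 1] = 13.7.
y₂ = 13.7 × 1.72 = 23.6 m.
V₂ = q/y₂ = 71.1/23.6 = 3.01 m/s.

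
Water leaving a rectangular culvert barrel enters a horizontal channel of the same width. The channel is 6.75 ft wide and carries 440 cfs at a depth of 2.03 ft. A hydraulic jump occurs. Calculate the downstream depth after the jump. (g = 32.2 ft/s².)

y₂ = 10.4 ft

q = Q/b = 440/6.75 = 65.2 ft²/s; V₁ = q/y₁ = 32.1 ft/s. Fr₁ = V₁/√(g·y₁) = 3.97.
From the momentum equation for a rectangular channel, y₂/y₁ = ½[√(1 + 8Fr₁²) − 1] = ½[√127.2 − 1] = 5.14.
y₂ = 5.14 × 2.03 = 10.4 ft.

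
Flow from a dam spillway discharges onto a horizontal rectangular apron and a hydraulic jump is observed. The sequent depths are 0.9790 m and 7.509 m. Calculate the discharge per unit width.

q = 17.49 m²/s

For a rectangular channel the momentum equation gives q² = ½·g·y₁·y₂·(y₁ + y₂) = ½×9.81×0.9790×7.509×8.488 = 306.1.
q = √306.1 = 17.49 m²/s.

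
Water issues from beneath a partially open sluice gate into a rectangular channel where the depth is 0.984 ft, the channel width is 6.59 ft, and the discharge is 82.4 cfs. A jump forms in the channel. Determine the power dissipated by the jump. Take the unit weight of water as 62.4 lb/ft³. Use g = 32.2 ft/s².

q = Q/b = 82.4/6.59 = 12.5 ft²/s; V₁ = q/y₁ = 12.7 ft/s. Fr₁ = V₁/√(g·y₁) = 2.26.
By Bélanger, y₂/y₁ = ½[√(1 + 8Fr₁²) − 1] = ½[√41.77 − 1] = 2.73.
y₂ = 2.73 × 0.984 = 2.69 ft.
V₂ = q/y₂ = 12.5/2.69 = 4.65 ft/s. E₁ = y₁ + V₁²/2g = 3.49 ft; E₂ = y₂ + V₂²/2g = 3.02 ft. ΔE = E₁ − E₂ = 0.467 ft.
P = γ·Q·ΔE/550 = 62.4 × 82.4 × 0.467 / 550 = 4.37 hp.

P = 4.37 hp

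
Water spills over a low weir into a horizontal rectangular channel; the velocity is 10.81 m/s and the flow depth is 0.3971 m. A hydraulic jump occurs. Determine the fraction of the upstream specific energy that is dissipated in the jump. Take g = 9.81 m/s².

Fr₁ = V₁/√(g·y₁) = 10.81/√(9.81×0.3971) = 5.477.
Bélanger equation: y₂/y₁ = ½[√(1 + 8Fr₁²) − 1] = ½[√240.98 − 1] = 7.262.
y₂ = 7.262 × 0.3971 = 2.884 m.
E₁ = y₁ + V₁²/2g = 6.353 m. ΔE = (y₂ − y₁)³/(4y₁y₂) = 3.356 m. ΔE/E₁ = 3.356/6.353 = 0.528.

ΔE/E₁ = 0.528 (52.8%)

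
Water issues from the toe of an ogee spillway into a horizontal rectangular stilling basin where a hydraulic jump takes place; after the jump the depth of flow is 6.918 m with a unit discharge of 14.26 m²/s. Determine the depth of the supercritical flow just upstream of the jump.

V₂ = q/y₂ = 14.26/6.918 = 2.061 m/s; Fr₂ = V₂/√(g·y₂) = 0.2502.
Applying the sequent-depth relation in reverse, y₁/y₂ = ½[√(1 + 8Fr₂²) − 1] = ½[√1.5009 − 1] = 0.1125.
y₁ = 0.1125 × 6.918 = 0.7786 m.

y₁ = 0.7786 m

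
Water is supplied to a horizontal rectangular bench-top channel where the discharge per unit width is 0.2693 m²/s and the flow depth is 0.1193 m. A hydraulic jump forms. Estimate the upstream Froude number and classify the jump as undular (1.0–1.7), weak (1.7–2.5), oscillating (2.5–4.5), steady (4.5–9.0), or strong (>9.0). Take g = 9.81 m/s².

V₁ = q/y₁ = 0.2693/0.1193 = 2.257 m/s. Fr₁ = V₁/√(g·y₁) = 2.257/√(9.81×0.1193) = 2.087.
Fr₁ = 2.087 lies in the weak range.

Fr₁ = 2.087; weak jump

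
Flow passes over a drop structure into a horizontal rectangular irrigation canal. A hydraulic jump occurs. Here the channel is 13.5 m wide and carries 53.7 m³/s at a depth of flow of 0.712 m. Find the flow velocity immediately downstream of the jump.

V₂ = 2.21 m/s

q = Q/b = 53.7/13.5 = 3.98 m²/s; V₁ = q/y₁ = 5.59 m/s. Fr₁ = V₁/√(g·y₁) = 2.11.
By Bélanger, y₂/y₁ = ½[√(1 + 8Fr₁²) − 1] = ½[√36.75 − 1] = 2.53.
y₂ = 2.53 × 0.712 = 1.80 m.
V₂ = q/y₂ = 3.98/1.80 = 2.21 m/s.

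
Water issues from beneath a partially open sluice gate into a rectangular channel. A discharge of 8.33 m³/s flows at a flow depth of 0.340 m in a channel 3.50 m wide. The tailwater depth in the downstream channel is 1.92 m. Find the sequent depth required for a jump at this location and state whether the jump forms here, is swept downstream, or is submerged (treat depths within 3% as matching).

y₂ = 1.68 m; the jump is submerged

q = Q/b = 8.33/3.50 = 2.38 m²/s; V₁ = q/y₁ = 7.00 m/s. Fr₁ = V₁/√(g·y₁) = 3.83.
From the momentum equation for a rectangular channel, y₂/y₁ = ½[√(1 + 8Fr₁²) − 1] = ½[√118.5 − 1] = 4.94.
y₂ = 4.94 × 0.340 = 1.68 m.
Tailwater y_tw = 1.92 m: y_tw > y₂, so the jump is submerged.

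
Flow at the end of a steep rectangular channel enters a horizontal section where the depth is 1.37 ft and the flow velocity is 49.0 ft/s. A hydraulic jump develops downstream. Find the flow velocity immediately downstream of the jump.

Fr₁ = V₁/√(g·y₁) = 49.0/√(32.2×1.37) = 7.38.
By Bélanger, y₂/y₁ = ½[√(1 + 8Fr₁²) − 1] = ½[√436.4 − 1] = 9.95.
y₂ = 9.95 × 1.37 = 13.6 ft.
q = V₁·y₁ = 49.0 × 1.37 = 67.1 ft²/s.
V₂ = q/y₂ = 67.1/13.6 = 4.93 ft/s.

V₂ = 4.93 ft/s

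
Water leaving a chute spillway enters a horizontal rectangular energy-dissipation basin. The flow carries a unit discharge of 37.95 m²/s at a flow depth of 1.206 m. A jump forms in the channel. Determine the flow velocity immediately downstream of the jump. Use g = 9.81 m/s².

V₂ = 2.528 m/s

V₁ = q/y₁ = 37.95/1.206 = 31.47 m/s. Fr₁ = V₁/√(g·y₁) = 31.47/√(9.81×1.206) = 9.149.
From the momentum equation for a rectangular channel, y₂/y₁ = ½[√(1 + 8Fr₁²) − 1] = ½[√670.58 − 1] = 12.45.
y₂ = 12.45 × 1.206 = 15.01 m.
V₂ = q/y₂ = 37.95/15.01 = 2.528 m/s.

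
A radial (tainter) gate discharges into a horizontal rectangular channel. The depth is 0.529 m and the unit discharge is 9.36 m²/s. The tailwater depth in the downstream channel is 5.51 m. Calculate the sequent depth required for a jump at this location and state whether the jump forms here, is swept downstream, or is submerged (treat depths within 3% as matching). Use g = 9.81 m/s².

V₁ = q/y₁ = 9.36/0.529 = 17.7 m/s. Fr₁ = V₁/√(g·y₁) = 17.7/√(9.81×0.529) = 7.77.
Conjugate-depth relation: y₂/y₁ = ½[√(1 + 8Fr₁²) − 1] = ½[√483.6 − 1] = 10.5.
y₂ = 10.5 × 0.529 = 5.55 m.
Tailwater y_tw = 5.51 m: y_tw ≈ y₂, so the jump forms here.

y₂ = 5.55 m; the jump forms here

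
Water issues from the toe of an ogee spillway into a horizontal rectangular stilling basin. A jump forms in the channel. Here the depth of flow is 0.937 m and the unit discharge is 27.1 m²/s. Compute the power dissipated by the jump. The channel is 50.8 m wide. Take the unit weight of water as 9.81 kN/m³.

P = 420526 kW

V₁ = q/y₁ = 27.1/0.937 = 28.9 m/s. Fr₁ = V₁/√(g·y₁) = 28.9/√(9.81×0.937) = 9.54.
Sequent-depth ratio: y₂/y₁ = ½[√(1 + 8Fr₁²) − 1] = ½[√729.0 − 1] = 13.0.
y₂ = 13.0 × 0.937 = 12.2 m.
Head loss: ΔE = (y₂ − y₁)³/(4y₁y₂) = (12.2 − 0.937)³/(4×0.937×12.2) = 1422/45.7 = 31.1 m.
Q = q·b = 27.1 × 50.8 = 1377 m³/s. P = γ·Q·ΔE = 9.81 × 1377 × 31.1 = 420526 kW.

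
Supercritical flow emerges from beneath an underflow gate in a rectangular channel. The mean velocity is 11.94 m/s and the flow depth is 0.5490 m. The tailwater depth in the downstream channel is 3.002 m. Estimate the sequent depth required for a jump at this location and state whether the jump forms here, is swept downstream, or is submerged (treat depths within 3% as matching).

y₂ = 3.729 m; the jump is swept downstream

Fr₁ = V₁/√(g·y₁) = 11.94/√(9.81×0.5490) = 5.145.
Conjugate-depth relation: y₂/y₁ = ½[√(1 + 8Fr₁²) − 1] = ½[√212.77 − 1] = 6.793.
y₂ = 6.793 × 0.5490 = 3.729 m.
Tailwater y_tw = 3.002 m: y_tw < y₂, so the jump is swept downstream.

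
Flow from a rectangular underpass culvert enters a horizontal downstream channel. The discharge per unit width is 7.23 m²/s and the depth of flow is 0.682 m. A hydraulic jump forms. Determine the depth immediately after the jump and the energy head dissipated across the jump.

y₂ = 3.63 m; ΔE = 2.58 m

V₁ = q/y₁ = 7.23/0.682 = 10.6 m/s. Fr₁ = V₁/√(g·y₁) = 10.6/√(9.81×0.682) = 4.10.
Conjugate-depth relation: y₂/y₁ = ½[√(1 + 8Fr₁²) − 1] = ½[√135.4 − 1] = 5.32.
y₂ = 5.32 × 0.682 = 3.63 m.
V₂ = q/y₂ = 7.23/3.63 = 1.99 m/s. E₁ = y₁ + V₁²/2g = 6.41 m; E₂ = y₂ + V₂²/2g = 3.83 m. ΔE = E₁ − E₂ = 2.58 m.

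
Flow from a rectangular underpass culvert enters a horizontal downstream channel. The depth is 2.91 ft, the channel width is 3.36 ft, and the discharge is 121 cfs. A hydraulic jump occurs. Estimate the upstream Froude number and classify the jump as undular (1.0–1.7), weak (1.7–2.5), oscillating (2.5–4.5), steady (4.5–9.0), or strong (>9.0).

q = Q/b = 121/3.36 = 36.0 ft²/s; V₁ = q/y₁ = 12.4 ft/s. Fr₁ = V₁/√(g·y₁) = 1.28.
Fr₁ = 1.28 lies in the undular range.

Fr₁ = 1.28; undular jump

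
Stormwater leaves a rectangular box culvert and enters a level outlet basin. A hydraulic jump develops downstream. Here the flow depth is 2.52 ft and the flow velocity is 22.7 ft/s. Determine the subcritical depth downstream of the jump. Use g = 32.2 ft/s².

y₂ = 7.81 ft

Fr₁ = V₁/√(g·y₁) = 22.7/√(32.2×2.52) = 2.52.
Bélanger equation: y₂/y₁ = ½[√(1 + 8Fr₁²) − 1] = ½[√51.80 − 1] = 3.10.
y₂ = 3.10 × 2.52 = 7.81 ft.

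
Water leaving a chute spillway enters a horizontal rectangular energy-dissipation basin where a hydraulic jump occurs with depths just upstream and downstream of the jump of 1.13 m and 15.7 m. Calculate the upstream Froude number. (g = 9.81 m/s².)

Fr₁ = 10.2

For a rectangular channel the momentum equation gives q² = ½·g·y₁·y₂·(y₁ + y₂) = ½×9.81×1.13×15.7×16.8 = 1465.
q = √1465 = 38.3 m²/s.
V₁ = q/y₁ = 33.9 m/s; Fr₁ = V₁/√(g·y₁) = 10.2.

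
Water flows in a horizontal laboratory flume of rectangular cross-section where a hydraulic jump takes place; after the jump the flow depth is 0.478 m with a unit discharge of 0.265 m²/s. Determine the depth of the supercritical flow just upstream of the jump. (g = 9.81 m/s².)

V₂ = q/y₂ = 0.265/0.478 = 0.554 m/s; Fr₂ = V₂/√(g·y₂) = 0.256.
The Bélanger relation is symmetric: y₁/y₂ = ½[√(1 + 8Fr₂²) − 1] = ½[√1.524 − 1] = 0.117.
y₁ = 0.117 × 0.478 = 0.0561 m.

y₁ = 0.0561 m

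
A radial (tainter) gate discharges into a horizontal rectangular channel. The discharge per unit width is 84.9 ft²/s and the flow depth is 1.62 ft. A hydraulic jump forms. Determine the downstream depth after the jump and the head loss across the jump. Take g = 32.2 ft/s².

V₁ = q/y₁ = 84.9/1.62 = 52.4 ft/s. Fr₁ = V₁/√(g·y₁) = 52.4/√(32.2×1.62) = 7.26.
Conjugate-depth relation: y₂/y₁ = ½[√(1 + 8Fr₁²) − 1] = ½[√422.2 − 1] = 9.77.
y₂ = 9.77 × 1.62 = 15.8 ft.
V₂ = q/y₂ = 84.9/15.8 = 5.36 ft/s. E₁ = y₁ + V₁²/2g = 44.3 ft; E₂ = y₂ + V₂²/2g = 16.3 ft. ΔE = E₁ − E₂ = 28.0 ft.

y₂ = 15.8 ft; ΔE = 28.0 ft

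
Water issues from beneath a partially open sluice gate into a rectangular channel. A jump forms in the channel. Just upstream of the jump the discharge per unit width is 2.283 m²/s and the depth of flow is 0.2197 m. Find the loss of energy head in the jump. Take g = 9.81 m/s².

V₁ = q/y₁ = 2.283/0.2197 = 10.39 m/s. Fr₁ = V₁/√(g·y₁) = 10.39/√(9.81×0.2197) = 7.078.
Bélanger equation: y₂/y₁ = ½[√(1 + 8Fr₁²) − 1] = ½[√401.81 − 1] = 9.523.
y₂ = 9.523 × 0.2197 = 2.092 m.
Head loss: ΔE = (y₂ − y₁)³/(4y₁y₂) = (2.092 − 0.2197)³/(4×0.2197×2.092) = 6.565/1.839 = 3.571 m.

ΔE = 3.571 m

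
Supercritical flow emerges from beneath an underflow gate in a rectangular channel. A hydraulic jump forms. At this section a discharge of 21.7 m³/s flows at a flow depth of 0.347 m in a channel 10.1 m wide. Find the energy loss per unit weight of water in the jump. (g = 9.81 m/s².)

ΔE = 0.711 m

q = Q/b = 21.7/10.1 = 2.15 m²/s; V₁ = q/y₁ = 6.19 m/s. Fr₁ = V₁/√(g·y₁) = 3.36.
Sequent-depth ratio: y₂/y₁ = ½[√(1 + 8Fr₁²) − 1] = ½[√91.10 − 1] = 4.27.
y₂ = 4.27 × 0.347 = 1.48 m.
Head loss: ΔE = (y₂ − y₁)³/(4y₁y₂) = (1.48 − 0.347)³/(4×0.347×1.48) = 1.46/2.06 = 0.711 m.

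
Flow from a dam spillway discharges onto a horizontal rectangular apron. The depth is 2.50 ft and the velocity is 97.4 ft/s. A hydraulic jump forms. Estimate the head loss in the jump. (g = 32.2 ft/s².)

ΔE = 112 ft

Fr₁ = V₁/√(g·y₁) = 97.4/√(32.2×2.50) = 10.9.
Bélanger equation: y₂/y₁ = ½[√(1 + 8Fr₁²) − 1] = ½[√943.8 − 1] = 14.9.
y₂ = 14.9 × 2.50 = 37.2 ft.
q = V₁·y₁ = 97.4 × 2.50 = 244 ft²/s. V₂ = q/y₂ = 244/37.2 = 6.55 ft/s. E₁ = y₁ + V₁²/2g = 150 ft; E₂ = y₂ + V₂²/2g = 37.8 ft. ΔE = E₁ − E₂ = 112 ft.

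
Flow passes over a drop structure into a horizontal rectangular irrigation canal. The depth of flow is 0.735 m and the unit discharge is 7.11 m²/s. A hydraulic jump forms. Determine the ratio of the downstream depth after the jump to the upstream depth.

y₂/y₁ = 4.62

V₁ = q/y₁ = 7.11/0.735 = 9.67 m/s. Fr₁ = V₁/√(g·y₁) = 9.67/√(9.81×0.735) = 3.60.
From the momentum equation for a rectangular channel, y₂/y₁ = ½[√(1 + 8Fr₁²) − 1] = ½[√104.8 − 1] = 4.62.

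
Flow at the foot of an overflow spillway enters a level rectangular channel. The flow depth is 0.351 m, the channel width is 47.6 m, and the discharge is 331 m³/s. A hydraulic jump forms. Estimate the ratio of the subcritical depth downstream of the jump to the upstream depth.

q = Q/b = 331/47.6 = 6.95 m²/s; V₁ = q/y₁ = 19.8 m/s. Fr₁ = V₁/√(g·y₁) = 10.7.
Sequent-depth ratio: y₂/y₁ = ½[√(1 + 8Fr₁²) − 1] = ½[√912.9 − 1] = 14.6.

y₂/y₁ = 14.6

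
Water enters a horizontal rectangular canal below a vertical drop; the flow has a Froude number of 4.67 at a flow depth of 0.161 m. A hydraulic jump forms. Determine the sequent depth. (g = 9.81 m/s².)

y₂ = 0.986 m

Fr₁ = 4.67 (given).
By Bélanger, y₂/y₁ = ½[√(1 + 8Fr₁²) − 1] = ½[√175.5 − 1] = 6.12.
y₂ = 6.12 × 0.161 = 0.986 m.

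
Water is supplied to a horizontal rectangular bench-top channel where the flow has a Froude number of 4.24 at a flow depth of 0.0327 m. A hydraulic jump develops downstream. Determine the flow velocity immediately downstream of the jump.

Fr₁ = 4.24 (given).
By Bélanger, y₂/y₁ = ½[√(1 + 8Fr₁²) − 1] = ½[√144.8 − 1] = 5.52.
y₂ = 5.52 × 0.0327 = 0.180 m.
V₁ = Fr₁·√(g·y₁) = 4.24×√(9.81×0.0327) = 2.40 m/s; q = V₁·y₁ = 0.0785 m²/s.
V₂ = q/y₂ = 0.0785/0.180 = 0.435 m/s.

V₂ = 0.435 m/s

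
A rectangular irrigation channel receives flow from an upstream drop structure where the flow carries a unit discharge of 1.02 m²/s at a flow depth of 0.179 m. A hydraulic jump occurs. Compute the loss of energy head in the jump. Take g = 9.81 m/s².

V₁ = q/y₁ = 1.02/0.179 = 5.70 m/s. Fr₁ = V₁/√(g·y₁) = 5.70/√(9.81×0.179) = 4.30.
Bélanger equation: y₂/y₁ = ½[√(1 + 8Fr₁²) − 1] = ½[√148.9 − 1] = 5.60.
y₂ = 5.60 × 0.179 = 1.00 m.
V₂ = q/y₂ = 1.02/1.00 = 1.02 m/s. E₁ = y₁ + V₁²/2g = 1.83 m; E₂ = y₂ + V₂²/2g = 1.06 m. ΔE = E₁ − E₂ = 0.779 m.

ΔE = 0.779 m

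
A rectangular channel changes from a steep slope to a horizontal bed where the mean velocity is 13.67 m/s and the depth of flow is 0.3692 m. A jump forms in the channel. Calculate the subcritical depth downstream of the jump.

Fr₁ = V₁/√(g·y₁) = 13.67/√(9.81×0.3692) = 7.183.
From the momentum equation for a rectangular channel, y₂/y₁ = ½[√(1 + 8Fr₁²) − 1] = ½[√413.76 − 1] = 9.671.
y₂ = 9.671 × 0.3692 = 3.570 m.

y₂ = 3.570 m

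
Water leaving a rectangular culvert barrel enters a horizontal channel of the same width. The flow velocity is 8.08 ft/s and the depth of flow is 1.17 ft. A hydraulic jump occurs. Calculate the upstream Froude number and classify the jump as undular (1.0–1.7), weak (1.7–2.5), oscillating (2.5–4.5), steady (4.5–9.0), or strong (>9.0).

Fr₁ = V₁/√(g·y₁) = 8.08/√(32.2×1.17) = 1.32.
Fr₁ = 1.32 lies in the undular range.

Fr₁ = 1.32; undular jump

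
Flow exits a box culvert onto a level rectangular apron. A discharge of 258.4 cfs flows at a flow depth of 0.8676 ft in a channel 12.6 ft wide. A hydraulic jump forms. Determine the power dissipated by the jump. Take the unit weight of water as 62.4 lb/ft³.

P = 123.7 hp

q = Q/b = 258.4/12.6 = 20.51 ft²/s; V₁ = q/y₁ = 23.64 ft/s. Fr₁ = V₁/√(g·y₁) = 4.472.
From the momentum equation for a rectangular channel, y₂/y₁ = ½[√(1 + 8Fr₁²) − 1] = ½[√161.00 − 1] = 5.844.
y₂ = 5.844 × 0.8676 = 5.071 ft.
V₂ = q/y₂ = 20.51/5.071 = 4.045 ft/s. E₁ = y₁ + V₁²/2g = 9.544 ft; E₂ = y₂ + V₂²/2g = 5.325 ft. ΔE = E₁ − E₂ = 4.219 ft.
P = γ·Q·ΔE/550 = 62.4 × 258.4 × 4.219 / 550 = 123.7 hp.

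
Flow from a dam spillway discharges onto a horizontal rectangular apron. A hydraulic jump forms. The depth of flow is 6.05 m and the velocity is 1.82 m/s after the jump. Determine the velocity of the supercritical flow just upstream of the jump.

Fr₂ = V₂/√(g·y₂) = 1.82/√(9.81×6.05) = 0.236.
The Bélanger relation is symmetric: y₁/y₂ = ½[√(1 + 8Fr₂²) − 1] = ½[√1.446 − 1] = 0.101.
y₁ = 0.101 × 6.05 = 0.613 m.
V₁ = q/y₁ = 11.0/0.613 = 18.0 m/s.

V₁ = 18.0 m/s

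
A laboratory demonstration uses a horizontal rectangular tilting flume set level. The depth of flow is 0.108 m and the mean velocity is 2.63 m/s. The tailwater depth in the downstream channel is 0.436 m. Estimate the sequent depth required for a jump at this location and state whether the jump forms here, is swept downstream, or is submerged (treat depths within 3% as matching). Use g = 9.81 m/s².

Fr₁ = V₁/√(g·y₁) = 2.63/√(9.81×0.108) = 2.56.
Bélanger equation: y₂/y₁ = ½[√(1 + 8Fr₁²) − 1] = ½[√53.23 − 1] = 3.15.
y₂ = 3.15 × 0.108 = 0.340 m.
Tailwater y_tw = 0.436 m: y_tw > y₂, so the jump is submerged.

y₂ = 0.340 m; the jump is submerged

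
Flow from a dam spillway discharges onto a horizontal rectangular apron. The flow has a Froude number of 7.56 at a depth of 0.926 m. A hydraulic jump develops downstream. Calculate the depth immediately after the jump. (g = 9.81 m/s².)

Fr₁ = 7.56 (given).
From the momentum equation for a rectangular channel, y₂/y₁ = ½[√(1 + 8Fr₁²) − 1] = ½[√458.2 − 1] = 10.2.
y₂ = 10.2 × 0.926 = 9.45 m.

y₂ = 9.45 m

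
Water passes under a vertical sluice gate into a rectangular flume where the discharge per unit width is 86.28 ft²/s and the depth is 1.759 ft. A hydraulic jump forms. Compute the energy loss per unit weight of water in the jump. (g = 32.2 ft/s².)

ΔE = 23.27 ft

V₁ = q/y₁ = 86.28/1.759 = 49.05 ft/s. Fr₁ = V₁/√(g·y₁) = 49.05/√(32.2×1.759) = 6.518.
By Bélanger, y₂/y₁ = ½[√(1 + 8Fr₁²) − 1] = ½[√340.83 − 1] = 8.731.
y₂ = 8.731 × 1.759 = 15.36 ft.
Head loss: ΔE = (y₂ − y₁)³/(4y₁y₂) = (15.36 − 1.759)³/(4×1.759×15.36) = 2515/108.1 = 23.27 ft.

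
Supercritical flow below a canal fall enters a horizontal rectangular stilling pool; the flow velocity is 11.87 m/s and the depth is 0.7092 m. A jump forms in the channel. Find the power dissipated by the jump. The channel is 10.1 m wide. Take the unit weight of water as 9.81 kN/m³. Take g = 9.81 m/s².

Fr₁ = V₁/√(g·y₁) = 11.87/√(9.81×0.7092) = 4.500.
Bélanger equation: y₂/y₁ = ½[√(1 + 8Fr₁²) − 1] = ½[√163.01 − 1] = 5.884.
y₂ = 5.884 × 0.7092 = 4.173 m.
q = V₁·y₁ = 11.87 × 0.7092 = 8.418 m²/s. V₂ = q/y₂ = 8.418/4.173 = 2.017 m/s. E₁ = y₁ + V₁²/2g = 7.890 m; E₂ = y₂ + V₂²/2g = 4.380 m. ΔE = E₁ − E₂ = 3.510 m.
Q = q·b = 8.418 × 10.1 = 85.02 m³/s. P = γ·Q·ΔE = 9.81 × 85.02 × 3.510 = 2928 kW.

P = 2928 kW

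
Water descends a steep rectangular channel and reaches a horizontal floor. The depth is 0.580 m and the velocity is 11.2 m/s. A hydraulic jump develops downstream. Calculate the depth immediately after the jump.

Fr₁ = V₁/√(g·y₁) = 11.2/√(9.81×0.580) = 4.70.
Bélanger equation: y₂/y₁ = ½[√(1 + 8Fr₁²) − 1] = ½[√177.4 − 1] = 6.16.
y₂ = 6.16 × 0.580 = 3.57 m.

y₂ = 3.57 m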